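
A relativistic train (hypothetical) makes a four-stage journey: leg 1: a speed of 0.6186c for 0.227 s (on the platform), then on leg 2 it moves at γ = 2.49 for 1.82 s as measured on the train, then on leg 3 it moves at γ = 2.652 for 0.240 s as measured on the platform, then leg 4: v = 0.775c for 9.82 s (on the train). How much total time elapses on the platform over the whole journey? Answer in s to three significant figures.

Δt = 20.5 s

Leg 1: 0.227 s is already measured on the platform.
Leg 2: γ = 2.49; Δt_2 = 2.490 × 1.82 = 4.532 s.
Leg 3: 0.240 s is already measured on the platform.
Leg 4: γ = 1/√(1 − 0.775²) = 1/√0.3994 = 1.582; Δt_4 = 1.582 × 9.82 = 15.54 s.
Total: 0.2270 + 4.532 + 0.2400 + 15.54 s.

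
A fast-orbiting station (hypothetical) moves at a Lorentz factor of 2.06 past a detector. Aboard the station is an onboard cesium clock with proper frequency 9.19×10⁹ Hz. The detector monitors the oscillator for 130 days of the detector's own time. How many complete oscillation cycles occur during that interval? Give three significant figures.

N = 5.01×10¹⁶

γ = 2.06
During 130 days of lab time, the oscillator's proper time advances by τ = Δt/γ = 130/2.060 = 63.11 days = 5.452×10⁶ s.
N = f × τ = 9.19×10⁹ × 5.452×10⁶ = 5.011×10¹⁶.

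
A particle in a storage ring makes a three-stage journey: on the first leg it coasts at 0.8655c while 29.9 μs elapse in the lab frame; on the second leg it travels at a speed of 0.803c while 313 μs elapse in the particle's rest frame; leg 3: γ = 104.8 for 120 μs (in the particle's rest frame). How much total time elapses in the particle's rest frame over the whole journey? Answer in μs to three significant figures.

Leg 1: γ = 1/√(1 − 0.8655²) = 1/√0.2509 = 1.996; τ_1 = 29.9/1.996 = 14.98 μs.
Leg 2: 313 μs is already measured in the particle's rest frame.
Leg 3: 120 μs is already measured in the particle's rest frame.
Total: 14.98 + 313.0 + 120.0 μs.

τ = 448 μs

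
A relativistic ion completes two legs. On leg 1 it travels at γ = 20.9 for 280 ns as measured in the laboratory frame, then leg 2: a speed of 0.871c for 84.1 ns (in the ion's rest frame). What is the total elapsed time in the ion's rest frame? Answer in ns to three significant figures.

Leg 1: γ = 20.9; τ_1 = 280/20.90 = 13.40 ns.
Leg 2: 84.1 ns is already measured in the ion's rest frame.
Total: 13.40 + 84.10 ns.

τ = 97.5 ns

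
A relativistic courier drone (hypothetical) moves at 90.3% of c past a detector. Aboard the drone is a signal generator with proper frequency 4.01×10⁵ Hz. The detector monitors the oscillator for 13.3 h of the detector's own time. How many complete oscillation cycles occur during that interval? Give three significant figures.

β = 0.903; γ = 1/√(1 − 0.903²) = 1/√0.1846 = 2.328
During 13.3 h of lab time, the oscillator's proper time advances by τ = Δt/γ = 13.3/2.328 = 5.714 h = 2.057×10⁴ s.
N = f × τ = 4.01×10⁵ × 2.057×10⁴ = 8.249×10⁹.

N = 8.25×10⁹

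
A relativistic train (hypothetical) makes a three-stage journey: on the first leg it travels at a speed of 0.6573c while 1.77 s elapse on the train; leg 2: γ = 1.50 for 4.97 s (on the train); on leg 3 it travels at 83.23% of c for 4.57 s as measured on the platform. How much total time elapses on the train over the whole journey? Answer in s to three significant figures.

Leg 1: 1.77 s is already measured on the train.
Leg 2: 4.97 s is already measured on the train.
Leg 3: β = 0.8323; γ = 1/√(1 − 0.8323²) = 1/√0.3073 = 1.804; τ_3 = 4.57/1.804 = 2.533 s.
Total: 1.770 + 4.970 + 2.533 s.

τ = 9.27 s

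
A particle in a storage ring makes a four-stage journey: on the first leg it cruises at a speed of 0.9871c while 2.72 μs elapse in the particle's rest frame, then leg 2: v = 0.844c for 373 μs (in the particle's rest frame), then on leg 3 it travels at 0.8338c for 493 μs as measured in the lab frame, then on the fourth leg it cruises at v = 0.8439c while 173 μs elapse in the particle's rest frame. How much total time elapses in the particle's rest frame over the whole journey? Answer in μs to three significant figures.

τ = 821 μs

Leg 1: 2.72 μs is already measured in the particle's rest frame.
Leg 2: 373 μs is already measured in the particle's rest frame.
Leg 3: γ = 1/√(1 − 0.8338²) = 1/√0.3048 = 1.811; τ_3 = 493/1.811 = 272.2 μs.
Leg 4: 173 μs is already measured in the particle's rest frame.
Total: 2.720 + 373.0 + 272.2 + 173.0 μs.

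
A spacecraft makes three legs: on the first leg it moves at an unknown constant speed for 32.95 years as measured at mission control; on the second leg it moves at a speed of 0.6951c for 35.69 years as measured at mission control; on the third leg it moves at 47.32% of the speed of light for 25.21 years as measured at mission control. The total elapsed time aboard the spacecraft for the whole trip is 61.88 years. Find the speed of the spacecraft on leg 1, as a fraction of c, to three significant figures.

Leg 1: speed unknown; τ_1 = 32.95/γ_1.
Leg 2: γ = 1/√(1 − 0.6951²) = 1/√0.5168 = 1.391; τ_2 = 35.69/1.391 = 25.66 years.
Leg 3: β = 0.4732; γ = 1/√(1 − 0.4732²) = 1/√0.7761 = 1.135; τ_3 = 25.21/1.135 = 22.21 years.
Total proper time: τ_1 + 25.66 + 22.21 = 61.88, so τ_1 = 61.88 − 47.87 = 14.01 years.
γ_1 = 32.95/14.01 = 2.351; β = √(1 − 1/γ²) = √0.8191.

β = 0.905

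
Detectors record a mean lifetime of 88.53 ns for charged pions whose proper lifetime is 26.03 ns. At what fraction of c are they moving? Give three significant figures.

γ = Δt/τ₀ = 88.53/26.03 = 3.401
β = √(1 − 1/γ²) = √(1 − 0.08645) = √0.9135

v = 0.956c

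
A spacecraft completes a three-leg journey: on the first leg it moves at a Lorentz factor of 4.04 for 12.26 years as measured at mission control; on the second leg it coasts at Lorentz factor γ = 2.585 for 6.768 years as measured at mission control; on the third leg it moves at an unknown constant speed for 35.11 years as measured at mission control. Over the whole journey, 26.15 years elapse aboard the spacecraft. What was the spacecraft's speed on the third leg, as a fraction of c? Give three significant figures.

Leg 1: γ = 4.04; τ_1 = 12.26/4.040 = 3.035 years.
Leg 2: γ = 2.585; τ_2 = 6.768/2.585 = 2.618 years.
Leg 3: speed unknown; τ_3 = 35.11/γ_3.
Total proper time: 3.035 + 2.618 + τ_3 = 26.15, so τ_3 = 26.15 − 5.653 = 20.50 years.
γ_3 = 35.11/20.50 = 1.713; β = √(1 − 1/γ²) = √0.6592.

β = 0.812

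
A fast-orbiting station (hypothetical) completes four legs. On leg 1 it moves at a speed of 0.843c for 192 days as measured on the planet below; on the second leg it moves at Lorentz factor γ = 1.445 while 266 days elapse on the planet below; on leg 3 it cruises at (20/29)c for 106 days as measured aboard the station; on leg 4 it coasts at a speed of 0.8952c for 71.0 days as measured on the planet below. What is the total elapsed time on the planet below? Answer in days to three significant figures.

Leg 1: 192 days is already measured on the planet below.
Leg 2: 266 days is already measured on the planet below.
Leg 3: γ = 1/√(1 − (20/29)²) = 29/21 ≈ 1.381; Δt_3 = 1.381 × 106 = 146.4 days.
Leg 4: 71.0 days is already measured on the planet below.
Total: 192.0 + 266.0 + 146.4 + 71.00 days.

Δt = 675 days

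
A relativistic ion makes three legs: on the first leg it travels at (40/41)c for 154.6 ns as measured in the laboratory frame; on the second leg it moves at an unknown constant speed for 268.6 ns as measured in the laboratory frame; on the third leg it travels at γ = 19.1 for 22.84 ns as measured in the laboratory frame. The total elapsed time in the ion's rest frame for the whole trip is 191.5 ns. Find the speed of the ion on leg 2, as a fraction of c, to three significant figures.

β = 0.813

Leg 1: γ = 1/√(1 − (40/41)²) = 41/9 ≈ 4.556; τ_1 = 154.6/4.556 = 33.94 ns.
Leg 2: speed unknown; τ_2 = 268.6/γ_2.
Leg 3: γ = 19.1; τ_3 = 22.84/19.10 = 1.196 ns.
Total proper time: 33.94 + τ_2 + 1.196 = 191.5, so τ_2 = 191.5 − 35.13 = 156.4 ns.
γ_2 = 268.6/156.4 = 1.718; β = √(1 − 1/γ²) = √0.6611.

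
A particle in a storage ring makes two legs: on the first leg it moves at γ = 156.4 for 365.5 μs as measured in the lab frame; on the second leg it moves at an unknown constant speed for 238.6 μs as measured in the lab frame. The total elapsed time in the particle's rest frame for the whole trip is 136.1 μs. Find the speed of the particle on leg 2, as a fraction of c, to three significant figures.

β = 0.828

Leg 1: γ = 156.4; τ_1 = 365.5/156.4 = 2.337 μs.
Leg 2: speed unknown; τ_2 = 238.6/γ_2.
Total proper time: 2.337 + τ_2 = 136.1, so τ_2 = 136.1 − 2.337 = 133.8 μs.
γ_2 = 238.6/133.8 = 1.784; β = √(1 − 1/γ²) = √0.6857.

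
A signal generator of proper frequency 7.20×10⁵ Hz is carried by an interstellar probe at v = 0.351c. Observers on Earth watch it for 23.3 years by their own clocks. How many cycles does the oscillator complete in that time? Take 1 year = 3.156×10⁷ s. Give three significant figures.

N = 4.96×10¹⁴

γ = 1/√(1 − 0.351²) = 1/√0.8768 = 1.068
During 23.3 years of lab time, the oscillator's proper time advances by τ = Δt/γ = 23.3/1.068 = 21.82 years = 6.886×10⁸ s.
N = f × τ = 7.20×10⁵ × 6.886×10⁸ = 4.958×10¹⁴.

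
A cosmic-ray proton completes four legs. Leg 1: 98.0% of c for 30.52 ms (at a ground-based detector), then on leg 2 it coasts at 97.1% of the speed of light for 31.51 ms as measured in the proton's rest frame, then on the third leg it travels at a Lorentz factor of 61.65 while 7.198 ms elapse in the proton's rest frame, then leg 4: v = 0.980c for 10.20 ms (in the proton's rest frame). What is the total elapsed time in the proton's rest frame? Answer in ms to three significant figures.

Leg 1: β = 0.980; γ = 1/√(1 − 0.980²) = 1/√0.03960 = 5.025; τ_1 = 30.52/5.025 = 6.073 ms.
Leg 2: 31.51 ms is already measured in the proton's rest frame.
Leg 3: 7.198 ms is already measured in the proton's rest frame.
Leg 4: 10.20 ms is already measured in the proton's rest frame.
Total: 6.073 + 31.51 + 7.198 + 10.20 ms.

τ = 55.0 ms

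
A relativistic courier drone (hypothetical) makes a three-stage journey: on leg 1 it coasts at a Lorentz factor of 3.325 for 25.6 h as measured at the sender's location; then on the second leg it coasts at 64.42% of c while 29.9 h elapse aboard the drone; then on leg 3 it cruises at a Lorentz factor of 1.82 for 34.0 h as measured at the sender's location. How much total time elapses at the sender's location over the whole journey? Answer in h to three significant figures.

Δt = 98.7 h

Leg 1: 25.6 h is already measured at the sender's location.
Leg 2: β = 0.6442; γ = 1/√(1 − 0.6442²) = 1/√0.5850 = 1.307; Δt_2 = 1.307 × 29.9 = 39.09 h.
Leg 3: 34.0 h is already measured at the sender's location.
Total: 25.60 + 39.09 + 34.00 h.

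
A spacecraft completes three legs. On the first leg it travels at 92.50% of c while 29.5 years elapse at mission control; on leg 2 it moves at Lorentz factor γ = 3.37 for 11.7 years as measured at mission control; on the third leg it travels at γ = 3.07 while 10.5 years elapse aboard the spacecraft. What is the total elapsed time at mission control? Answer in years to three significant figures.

Leg 1: 29.5 years is already measured at mission control.
Leg 2: 11.7 years is already measured at mission control.
Leg 3: γ = 3.07; Δt_3 = 3.070 × 10.5 = 32.23 years.
Total: 29.50 + 11.70 + 32.23 years.

Δt = 73.4 years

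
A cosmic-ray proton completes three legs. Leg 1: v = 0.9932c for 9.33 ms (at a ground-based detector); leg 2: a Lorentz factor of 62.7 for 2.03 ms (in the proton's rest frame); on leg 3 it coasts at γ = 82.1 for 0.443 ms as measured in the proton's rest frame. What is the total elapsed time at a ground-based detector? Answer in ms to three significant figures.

Δt = 173 ms

Leg 1: 9.33 ms is already measured at a ground-based detector.
Leg 2: γ = 62.7; Δt_2 = 62.70 × 2.03 = 127.3 ms.
Leg 3: γ = 82.1; Δt_3 = 82.10 × 0.443 = 36.37 ms.
Total: 9.330 + 127.3 + 36.37 ms.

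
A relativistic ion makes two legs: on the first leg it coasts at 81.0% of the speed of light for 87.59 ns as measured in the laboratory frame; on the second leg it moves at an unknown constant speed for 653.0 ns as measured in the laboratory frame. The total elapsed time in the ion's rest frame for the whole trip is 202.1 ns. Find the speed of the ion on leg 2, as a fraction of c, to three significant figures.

β = 0.973

Leg 1: β = 0.810; γ = 1/√(1 − 0.810²) = 1/√0.3439 = 1.705; τ_1 = 87.59/1.705 = 51.37 ns.
Leg 2: speed unknown; τ_2 = 653.0/γ_2.
Total proper time: 51.37 + τ_2 = 202.1, so τ_2 = 202.1 − 51.37 = 150.7 ns.
γ_2 = 653.0/150.7 = 4.332; β = √(1 − 1/γ²) = √0.9467.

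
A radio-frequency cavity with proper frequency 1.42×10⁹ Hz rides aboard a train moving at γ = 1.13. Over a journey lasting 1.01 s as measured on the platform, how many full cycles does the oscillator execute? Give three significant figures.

γ = 1.13
The oscillator's own cycle count is N = f × τ where τ is the proper time on the train. τ = Δt/γ = 1.01/1.130 = 0.8938 s = 8.938×10⁻¹ s.
N = 1.42×10⁹ × 8.938×10⁻¹ = 1.269×10⁹.

N = 1.27×10⁹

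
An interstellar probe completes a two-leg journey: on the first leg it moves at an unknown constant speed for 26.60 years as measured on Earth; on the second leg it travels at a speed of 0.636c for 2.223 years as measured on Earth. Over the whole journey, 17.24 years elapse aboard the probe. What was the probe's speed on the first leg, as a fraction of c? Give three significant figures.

β = 0.812

Leg 1: speed unknown; τ_1 = 26.60/γ_1.
Leg 2: γ = 1/√(1 − 0.636²) = 1/√0.5955 = 1.296; τ_2 = 2.223/1.296 = 1.715 years.
Total proper time: τ_1 + 1.715 = 17.24, so τ_1 = 17.24 − 1.715 = 15.52 years.
γ_1 = 26.60/15.52 = 1.713; β = √(1 − 1/γ²) = √0.6594.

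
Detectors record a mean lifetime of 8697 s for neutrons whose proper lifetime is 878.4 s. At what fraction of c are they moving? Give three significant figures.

γ = Δt/τ₀ = 8697/878.4 = 9.901
β = √(1 − 1/γ²) = √(1 − 0.01020) = √0.9898

β = 0.995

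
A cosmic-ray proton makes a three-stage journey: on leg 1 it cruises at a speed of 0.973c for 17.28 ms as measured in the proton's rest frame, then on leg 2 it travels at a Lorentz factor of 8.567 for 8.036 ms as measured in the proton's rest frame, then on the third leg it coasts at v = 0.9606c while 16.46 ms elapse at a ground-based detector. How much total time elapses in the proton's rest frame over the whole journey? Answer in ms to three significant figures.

Leg 1: 17.28 ms is already measured in the proton's rest frame.
Leg 2: 8.036 ms is already measured in the proton's rest frame.
Leg 3: γ = 1/√(1 − 0.9606²) = 1/√0.07725 = 3.598; τ_3 = 16.46/3.598 = 4.575 ms.
Total: 17.28 + 8.036 + 4.575 ms.

τ = 29.9 ms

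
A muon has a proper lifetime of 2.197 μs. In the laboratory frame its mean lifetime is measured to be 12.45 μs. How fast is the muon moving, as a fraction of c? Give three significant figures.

β = 0.984

γ = Δt/τ₀ = 12.45/2.197 = 5.667
β = √(1 − 1/γ²) = √(1 − 0.03114) = √0.9689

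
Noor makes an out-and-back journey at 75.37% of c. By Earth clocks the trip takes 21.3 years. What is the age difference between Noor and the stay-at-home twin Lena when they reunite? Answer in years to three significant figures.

Δt − τ = 7.30 years

β = 0.7537; γ = 1/√(1 − 0.7537²) = 1/√0.4319 = 1.522
Noor's elapsed proper time: τ = 21.3/1.522 = 14.00 years.
Age gap = Δt − τ = 21.3 − 14.00 years.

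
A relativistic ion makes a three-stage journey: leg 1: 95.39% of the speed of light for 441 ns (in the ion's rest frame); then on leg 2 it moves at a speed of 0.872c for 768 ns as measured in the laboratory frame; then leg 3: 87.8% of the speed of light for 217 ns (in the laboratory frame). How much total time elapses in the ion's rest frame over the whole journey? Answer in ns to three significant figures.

Leg 1: 441 ns is already measured in the ion's rest frame.
Leg 2: γ = 1/√(1 − 0.872²) = 1/√0.2396 = 2.043; τ_2 = 768/2.043 = 375.9 ns.
Leg 3: β = 0.878; γ = 1/√(1 − 0.878²) = 1/√0.2291 = 2.089; τ_3 = 217/2.089 = 103.9 ns.
Total: 441.0 + 375.9 + 103.9 ns.

τ = 921 ns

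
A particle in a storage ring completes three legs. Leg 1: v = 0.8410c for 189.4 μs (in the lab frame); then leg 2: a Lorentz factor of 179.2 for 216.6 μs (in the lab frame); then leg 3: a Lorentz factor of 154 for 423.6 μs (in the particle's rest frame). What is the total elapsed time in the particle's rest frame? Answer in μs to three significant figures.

τ = 527 μs

Leg 1: γ = 1/√(1 − 0.8410²) = 1/√0.2927 = 1.848; τ_1 = 189.4/1.848 = 102.5 μs.
Leg 2: γ = 179.2; τ_2 = 216.6/179.2 = 1.209 μs.
Leg 3: 423.6 μs is already measured in the particle's rest frame.
Total: 102.5 + 1.209 + 423.6 μs.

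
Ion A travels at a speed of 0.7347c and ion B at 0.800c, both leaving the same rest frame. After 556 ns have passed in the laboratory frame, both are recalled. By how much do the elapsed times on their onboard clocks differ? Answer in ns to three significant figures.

|τ_A − τ_B| = 43.6 ns

A: γ = 1/√(1 − 0.7347²) = 1/√0.4602 = 1.474; τ_A = 556/1.474 = 377.2 ns.
B: γ = 1/√(1 − 0.800²) = 5/3 ≈ 1.667; τ_B = 556/1.667 = 333.6 ns.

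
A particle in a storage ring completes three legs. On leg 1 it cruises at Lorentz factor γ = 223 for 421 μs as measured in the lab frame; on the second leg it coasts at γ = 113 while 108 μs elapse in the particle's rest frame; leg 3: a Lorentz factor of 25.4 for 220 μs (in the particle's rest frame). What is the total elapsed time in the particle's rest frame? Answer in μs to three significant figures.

τ = 330 μs

Leg 1: γ = 223; τ_1 = 421/223.0 = 1.888 μs.
Leg 2: 108 μs is already measured in the particle's rest frame.
Leg 3: 220 μs is already measured in the particle's rest frame.
Total: 1.888 + 108.0 + 220.0 μs.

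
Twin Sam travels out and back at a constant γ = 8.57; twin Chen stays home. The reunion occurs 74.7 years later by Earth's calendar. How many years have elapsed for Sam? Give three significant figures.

γ = 8.57
Sam's clock measures proper time along the trip: τ = Δt/γ = 74.7/8.570 years.

τ = 8.72 years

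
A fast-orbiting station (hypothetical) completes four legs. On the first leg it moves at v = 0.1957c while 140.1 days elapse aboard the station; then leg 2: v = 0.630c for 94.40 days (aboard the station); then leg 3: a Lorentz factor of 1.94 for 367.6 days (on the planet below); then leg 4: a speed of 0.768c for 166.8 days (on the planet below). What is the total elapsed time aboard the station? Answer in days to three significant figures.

τ = 531 days

Leg 1: 140.1 days is already measured aboard the station.
Leg 2: 94.40 days is already measured aboard the station.
Leg 3: γ = 1.94; τ_3 = 367.6/1.940 = 189.5 days.
Leg 4: γ = 1/√(1 − 0.768²) = 1/√0.4102 = 1.561; τ_4 = 166.8/1.561 = 106.8 days.
Total: 140.1 + 94.40 + 189.5 + 106.8 days.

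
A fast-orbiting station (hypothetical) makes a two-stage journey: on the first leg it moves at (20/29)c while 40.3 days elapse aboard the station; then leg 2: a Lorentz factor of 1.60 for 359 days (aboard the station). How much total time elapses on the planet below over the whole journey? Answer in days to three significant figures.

Δt = 630 days

Leg 1: γ = 1/√(1 − (20/29)²) = 29/21 ≈ 1.381; Δt_1 = 1.381 × 40.3 = 55.65 days.
Leg 2: γ = 1.60; Δt_2 = 1.600 × 359 = 574.4 days.
Total: 55.65 + 574.4 days.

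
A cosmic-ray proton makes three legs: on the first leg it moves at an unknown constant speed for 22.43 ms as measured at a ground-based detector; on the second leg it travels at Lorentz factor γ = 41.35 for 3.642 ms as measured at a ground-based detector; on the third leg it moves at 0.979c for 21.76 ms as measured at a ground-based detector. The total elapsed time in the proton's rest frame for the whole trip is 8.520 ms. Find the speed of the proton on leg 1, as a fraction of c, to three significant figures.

β = 0.984

Leg 1: speed unknown; τ_1 = 22.43/γ_1.
Leg 2: γ = 41.35; τ_2 = 3.642/41.35 = 0.08808 ms.
Leg 3: γ = 1/√(1 − 0.979²) = 1/√0.04156 = 4.905; τ_3 = 21.76/4.905 = 4.436 ms.
Total proper time: τ_1 + 0.08808 + 4.436 = 8.520, so τ_1 = 8.520 − 4.524 = 3.996 ms.
γ_1 = 22.43/3.996 = 5.613; β = √(1 − 1/γ²) = √0.9683.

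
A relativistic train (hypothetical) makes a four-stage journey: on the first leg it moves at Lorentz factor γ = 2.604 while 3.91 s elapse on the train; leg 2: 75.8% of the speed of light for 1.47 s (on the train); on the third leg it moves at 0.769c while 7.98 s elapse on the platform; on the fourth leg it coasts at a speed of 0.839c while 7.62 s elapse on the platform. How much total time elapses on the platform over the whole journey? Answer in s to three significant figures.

Δt = 28.0 s

Leg 1: γ = 2.604; Δt_1 = 2.604 × 3.91 = 10.18 s.
Leg 2: β = 0.758; γ = 1/√(1 − 0.758²) = 1/√0.4254 = 1.533; Δt_2 = 1.533 × 1.47 = 2.254 s.
Leg 3: 7.98 s is already measured on the platform.
Leg 4: 7.62 s is already measured on the platform.
Total: 10.18 + 2.254 + 7.980 + 7.620 s.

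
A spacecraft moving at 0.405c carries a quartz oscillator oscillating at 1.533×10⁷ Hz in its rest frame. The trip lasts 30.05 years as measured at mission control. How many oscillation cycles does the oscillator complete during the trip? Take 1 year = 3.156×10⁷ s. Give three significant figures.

γ = 1/√(1 − 0.405²) = 1/√0.8360 = 1.094
The oscillator's own cycle count is N = f × τ where τ is the proper time aboard the spacecraft. τ = Δt/γ = 30.05/1.094 = 27.48 years = 8.671×10⁸ s.
N = 1.533×10⁷ × 8.671×10⁸ = 1.329×10¹⁶.

N = 1.33×10¹⁶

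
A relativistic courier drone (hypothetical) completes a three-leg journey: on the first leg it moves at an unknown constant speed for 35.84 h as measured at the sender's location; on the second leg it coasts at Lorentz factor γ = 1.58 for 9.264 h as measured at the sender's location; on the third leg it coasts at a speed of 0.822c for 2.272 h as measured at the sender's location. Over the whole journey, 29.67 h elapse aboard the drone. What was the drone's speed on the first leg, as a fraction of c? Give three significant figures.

β = 0.778

Leg 1: speed unknown; τ_1 = 35.84/γ_1.
Leg 2: γ = 1.58; τ_2 = 9.264/1.580 = 5.863 h.
Leg 3: γ = 1/√(1 − 0.822²) = 1/√0.3243 = 1.756; τ_3 = 2.272/1.756 = 1.294 h.
Total proper time: τ_1 + 5.863 + 1.294 = 29.67, so τ_1 = 29.67 − 7.157 = 22.51 h.
γ_1 = 35.84/22.51 = 1.592; β = √(1 − 1/γ²) = √0.6054.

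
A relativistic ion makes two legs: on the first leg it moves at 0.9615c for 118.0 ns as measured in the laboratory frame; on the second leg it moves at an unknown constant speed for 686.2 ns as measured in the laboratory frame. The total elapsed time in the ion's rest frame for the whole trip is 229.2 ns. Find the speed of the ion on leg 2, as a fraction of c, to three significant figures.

β = 0.958

Leg 1: γ = 1/√(1 − 0.9615²) = 1/√0.07552 = 3.639; τ_1 = 118.0/3.639 = 32.43 ns.
Leg 2: speed unknown; τ_2 = 686.2/γ_2.
Total proper time: 32.43 + τ_2 = 229.2, so τ_2 = 229.2 − 32.43 = 196.8 ns.
γ_2 = 686.2/196.8 = 3.487; β = √(1 − 1/γ²) = √0.9178.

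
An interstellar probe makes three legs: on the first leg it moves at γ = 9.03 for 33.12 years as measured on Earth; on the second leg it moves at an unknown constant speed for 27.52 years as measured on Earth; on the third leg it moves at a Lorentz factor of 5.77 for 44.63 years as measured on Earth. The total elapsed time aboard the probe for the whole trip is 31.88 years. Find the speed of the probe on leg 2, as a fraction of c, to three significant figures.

Leg 1: γ = 9.03; τ_1 = 33.12/9.030 = 3.668 years.
Leg 2: speed unknown; τ_2 = 27.52/γ_2.
Leg 3: γ = 5.77; τ_3 = 44.63/5.770 = 7.735 years.
Total proper time: 3.668 + τ_2 + 7.735 = 31.88, so τ_2 = 31.88 − 11.40 = 20.48 years.
γ_2 = 27.52/20.48 = 1.344; β = √(1 − 1/γ²) = √0.4463.

β = 0.668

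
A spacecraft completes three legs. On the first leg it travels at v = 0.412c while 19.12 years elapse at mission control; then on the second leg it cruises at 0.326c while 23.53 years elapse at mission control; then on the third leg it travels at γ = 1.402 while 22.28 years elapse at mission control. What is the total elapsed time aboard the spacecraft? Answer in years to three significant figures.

Leg 1: γ = 1/√(1 − 0.412²) = 1/√0.8303 = 1.097; τ_1 = 19.12/1.097 = 17.42 years.
Leg 2: γ = 1/√(1 − 0.326²) = 1/√0.8937 = 1.058; τ_2 = 23.53/1.058 = 22.24 years.
Leg 3: γ = 1.402; τ_3 = 22.28/1.402 = 15.89 years.
Total: 17.42 + 22.24 + 15.89 years.

τ = 55.6 years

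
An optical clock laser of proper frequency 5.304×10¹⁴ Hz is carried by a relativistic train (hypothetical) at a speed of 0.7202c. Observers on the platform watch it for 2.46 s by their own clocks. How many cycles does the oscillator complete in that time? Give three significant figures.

γ = 1/√(1 − 0.7202²) = 1/√0.4813 = 1.441
During 2.46 s of lab time, the oscillator's proper time advances by τ = Δt/γ = 2.46/1.441 = 1.707 s = 1.707×10⁰ s.
N = f × τ = 5.304×10¹⁴ × 1.707×10⁰ = 9.052×10¹⁴.

N = 9.05×10¹⁴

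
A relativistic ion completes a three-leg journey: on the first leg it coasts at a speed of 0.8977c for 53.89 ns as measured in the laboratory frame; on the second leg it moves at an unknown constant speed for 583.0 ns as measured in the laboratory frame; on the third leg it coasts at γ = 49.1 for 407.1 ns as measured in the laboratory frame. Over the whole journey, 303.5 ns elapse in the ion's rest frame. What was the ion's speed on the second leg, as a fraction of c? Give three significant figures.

Leg 1: γ = 1/√(1 − 0.8977²) = 1/√0.1941 = 2.270; τ_1 = 53.89/2.270 = 23.74 ns.
Leg 2: speed unknown; τ_2 = 583.0/γ_2.
Leg 3: γ = 49.1; τ_3 = 407.1/49.10 = 8.291 ns.
Total proper time: 23.74 + τ_2 + 8.291 = 303.5, so τ_2 = 303.5 − 32.04 = 271.5 ns.
γ_2 = 583.0/271.5 = 2.148; β = √(1 − 1/γ²) = √0.7832.

β = 0.885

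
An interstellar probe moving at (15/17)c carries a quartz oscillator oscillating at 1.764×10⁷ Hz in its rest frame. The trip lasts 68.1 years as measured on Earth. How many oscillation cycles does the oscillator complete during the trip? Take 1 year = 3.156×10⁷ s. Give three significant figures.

N = 1.78×10¹⁶

γ = 1/√(1 − (15/17)²) = 17/8 = 2.125
The oscillator's own cycle count is N = f × τ where τ is the proper time aboard the probe. τ = Δt/γ = 68.1/2.125 = 32.05 years = 1.011×10⁹ s.
N = 1.764×10⁷ × 1.011×10⁹ = 1.784×10¹⁶.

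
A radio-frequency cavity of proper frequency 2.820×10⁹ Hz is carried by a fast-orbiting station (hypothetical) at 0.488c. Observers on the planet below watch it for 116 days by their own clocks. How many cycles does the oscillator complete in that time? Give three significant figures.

N = 2.47×10¹⁶

γ = 1/√(1 − 0.488²) = 1/√0.7619 = 1.146
During 116 days of lab time, the oscillator's proper time advances by τ = Δt/γ = 116/1.146 = 101.2 days = 8.748×10⁶ s.
N = f × τ = 2.820×10⁹ × 8.748×10⁶ = 2.467×10¹⁶.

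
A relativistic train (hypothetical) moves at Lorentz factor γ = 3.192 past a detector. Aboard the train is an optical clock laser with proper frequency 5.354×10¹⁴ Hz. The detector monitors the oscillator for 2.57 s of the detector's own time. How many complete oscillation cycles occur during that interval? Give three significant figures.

γ = 3.192
During 2.57 s of lab time, the oscillator's proper time advances by τ = Δt/γ = 2.57/3.192 = 0.8051 s = 8.051×10⁻¹ s.
N = f × τ = 5.354×10¹⁴ × 8.051×10⁻¹ = 4.311×10¹⁴.

N = 4.31×10¹⁴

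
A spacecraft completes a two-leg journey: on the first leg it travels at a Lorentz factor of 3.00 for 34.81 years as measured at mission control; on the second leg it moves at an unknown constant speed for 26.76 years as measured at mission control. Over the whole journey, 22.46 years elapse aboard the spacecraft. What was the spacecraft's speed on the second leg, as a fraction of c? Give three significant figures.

Leg 1: γ = 3.00; τ_1 = 34.81/3.000 = 11.60 years.
Leg 2: speed unknown; τ_2 = 26.76/γ_2.
Total proper time: 11.60 + τ_2 = 22.46, so τ_2 = 22.46 − 11.60 = 10.86 years.
γ_2 = 26.76/10.86 = 2.465; β = √(1 − 1/γ²) = √0.8354.

β = 0.914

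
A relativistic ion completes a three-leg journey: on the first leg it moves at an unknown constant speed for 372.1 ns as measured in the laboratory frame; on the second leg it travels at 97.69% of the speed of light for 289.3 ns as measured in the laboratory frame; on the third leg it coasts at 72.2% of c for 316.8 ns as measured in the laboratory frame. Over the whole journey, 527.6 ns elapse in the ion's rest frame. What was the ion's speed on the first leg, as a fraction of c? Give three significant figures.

β = 0.749

Leg 1: speed unknown; τ_1 = 372.1/γ_1.
Leg 2: β = 0.9769; γ = 1/√(1 − 0.9769²) = 1/√0.04567 = 4.680; τ_2 = 289.3/4.680 = 61.82 ns.
Leg 3: β = 0.722; γ = 1/√(1 − 0.722²) = 1/√0.4787 = 1.445; τ_3 = 316.8/1.445 = 219.2 ns.
Total proper time: τ_1 + 61.82 + 219.2 = 527.6, so τ_1 = 527.6 − 281.0 = 246.6 ns.
γ_1 = 372.1/246.6 = 1.509; β = √(1 − 1/γ²) = √0.5608.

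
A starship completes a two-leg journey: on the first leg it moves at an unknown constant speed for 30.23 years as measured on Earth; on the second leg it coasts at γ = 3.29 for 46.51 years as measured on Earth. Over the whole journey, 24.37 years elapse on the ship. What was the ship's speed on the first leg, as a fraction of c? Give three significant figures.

β = 0.941

Leg 1: speed unknown; τ_1 = 30.23/γ_1.
Leg 2: γ = 3.29; τ_2 = 46.51/3.290 = 14.14 years.
Total proper time: τ_1 + 14.14 = 24.37, so τ_1 = 24.37 − 14.14 = 10.23 years.
γ_1 = 30.23/10.23 = 2.954; β = √(1 − 1/γ²) = √0.8854.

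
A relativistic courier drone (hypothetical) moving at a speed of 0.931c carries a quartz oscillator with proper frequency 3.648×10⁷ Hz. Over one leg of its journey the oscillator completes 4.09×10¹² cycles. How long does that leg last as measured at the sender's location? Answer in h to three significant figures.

Δt = 85.3 h

γ = 1/√(1 − 0.931²) = 1/√0.1332 = 2.740
Proper time for N cycles: τ = N/f = 4.09×10¹²/(3.648×10⁷) = 1.121×10⁵ s = 31.14 h.
Lab-frame duration Δt = γτ = 2.740 × 31.14 = 85.32 h.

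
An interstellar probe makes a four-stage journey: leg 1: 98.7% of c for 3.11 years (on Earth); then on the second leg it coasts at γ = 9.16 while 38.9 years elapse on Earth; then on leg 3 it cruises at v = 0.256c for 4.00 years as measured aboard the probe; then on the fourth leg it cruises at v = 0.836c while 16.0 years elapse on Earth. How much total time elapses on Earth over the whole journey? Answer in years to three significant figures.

Leg 1: 3.11 years is already measured on Earth.
Leg 2: 38.9 years is already measured on Earth.
Leg 3: γ = 1/√(1 − 0.256²) = 1/√0.9345 = 1.034; Δt_3 = 1.034 × 4.00 = 4.138 years.
Leg 4: 16.0 years is already measured on Earth.
Total: 3.110 + 38.90 + 4.138 + 16.00 years.

Δt = 62.1 years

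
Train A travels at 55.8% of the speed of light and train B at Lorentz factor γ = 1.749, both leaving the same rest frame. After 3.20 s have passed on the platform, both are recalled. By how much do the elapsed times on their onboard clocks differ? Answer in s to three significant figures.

A: β = 0.558; γ = 1/√(1 − 0.558²) = 1/√0.6886 = 1.205; τ_A = 3.20/1.205 = 2.655 s.
B: γ = 1.749; τ_B = 3.20/1.749 = 1.830 s.

|τ_A − τ_B| = 0.826 s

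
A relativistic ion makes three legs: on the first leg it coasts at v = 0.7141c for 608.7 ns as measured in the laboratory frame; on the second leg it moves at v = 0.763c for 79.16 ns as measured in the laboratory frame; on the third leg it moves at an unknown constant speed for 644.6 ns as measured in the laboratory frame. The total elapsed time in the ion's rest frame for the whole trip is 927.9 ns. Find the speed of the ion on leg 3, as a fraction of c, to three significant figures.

β = 0.715

Leg 1: γ = 1/√(1 − 0.7141²) = 1/√0.4901 = 1.428; τ_1 = 608.7/1.428 = 426.1 ns.
Leg 2: γ = 1/√(1 − 0.763²) = 1/√0.4178 = 1.547; τ_2 = 79.16/1.547 = 51.17 ns.
Leg 3: speed unknown; τ_3 = 644.6/γ_3.
Total proper time: 426.1 + 51.17 + τ_3 = 927.9, so τ_3 = 927.9 − 477.3 = 450.6 ns.
γ_3 = 644.6/450.6 = 1.430; β = √(1 − 1/γ²) = √0.5113.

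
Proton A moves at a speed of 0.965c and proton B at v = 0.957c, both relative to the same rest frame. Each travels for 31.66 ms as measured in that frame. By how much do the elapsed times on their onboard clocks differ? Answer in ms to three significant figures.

A: γ = 1/√(1 − 0.965²) = 1/√0.06878 = 3.813; τ_A = 31.66/3.813 = 8.303 ms.
B: γ = 1/√(1 − 0.957²) = 1/√0.08415 = 3.447; τ_B = 31.66/3.447 = 9.184 ms.

|τ_A − τ_B| = 0.881 ms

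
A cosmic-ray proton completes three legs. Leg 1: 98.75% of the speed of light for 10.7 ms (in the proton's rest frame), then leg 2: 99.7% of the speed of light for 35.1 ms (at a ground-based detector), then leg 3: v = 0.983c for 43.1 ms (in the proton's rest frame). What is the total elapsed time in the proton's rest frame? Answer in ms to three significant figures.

τ = 56.5 ms

Leg 1: 10.7 ms is already measured in the proton's rest frame.
Leg 2: β = 0.997; γ = 1/√(1 − 0.997²) = 1/√0.005991 = 12.92; τ_2 = 35.1/12.92 = 2.717 ms.
Leg 3: 43.1 ms is already measured in the proton's rest frame.
Total: 10.70 + 2.717 + 43.10 ms.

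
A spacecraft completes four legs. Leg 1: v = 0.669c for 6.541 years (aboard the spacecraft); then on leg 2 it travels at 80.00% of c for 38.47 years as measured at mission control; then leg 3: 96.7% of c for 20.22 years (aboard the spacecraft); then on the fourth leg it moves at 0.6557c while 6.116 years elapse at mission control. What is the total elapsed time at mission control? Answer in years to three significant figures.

Leg 1: γ = 1/√(1 − 0.669²) = 1/√0.5524 = 1.345; Δt_1 = 1.345 × 6.541 = 8.800 years.
Leg 2: 38.47 years is already measured at mission control.
Leg 3: β = 0.967; γ = 1/√(1 − 0.967²) = 1/√0.06491 = 3.925; Δt_3 = 3.925 × 20.22 = 79.36 years.
Leg 4: 6.116 years is already measured at mission control.
Total: 8.800 + 38.47 + 79.36 + 6.116 years.

Δt = 133 years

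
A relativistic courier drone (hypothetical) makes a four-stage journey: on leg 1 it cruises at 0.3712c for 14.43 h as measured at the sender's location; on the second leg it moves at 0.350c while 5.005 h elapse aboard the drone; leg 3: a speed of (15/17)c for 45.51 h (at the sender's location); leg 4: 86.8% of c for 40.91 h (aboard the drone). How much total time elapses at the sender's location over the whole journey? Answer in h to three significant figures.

Leg 1: 14.43 h is already measured at the sender's location.
Leg 2: γ = 1/√(1 − 0.350²) = 1/√0.8775 = 1.068; Δt_2 = 1.068 × 5.005 = 5.343 h.
Leg 3: 45.51 h is already measured at the sender's location.
Leg 4: β = 0.868; γ = 1/√(1 − 0.868²) = 1/√0.2466 = 2.014; Δt_4 = 2.014 × 40.91 = 82.39 h.
Total: 14.43 + 5.343 + 45.51 + 82.39 h.

Δt = 148 h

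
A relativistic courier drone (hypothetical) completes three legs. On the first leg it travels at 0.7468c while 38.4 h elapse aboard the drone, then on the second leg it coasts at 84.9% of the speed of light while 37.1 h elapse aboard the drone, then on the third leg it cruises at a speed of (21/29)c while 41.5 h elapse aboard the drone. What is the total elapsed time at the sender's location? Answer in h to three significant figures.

Δt = 188 h

Leg 1: γ = 1/√(1 − 0.7468²) = 1/√0.4423 = 1.504; Δt_1 = 1.504 × 38.4 = 57.74 h.
Leg 2: β = 0.849; γ = 1/√(1 − 0.849²) = 1/√0.2792 = 1.893; Δt_2 = 1.893 × 37.1 = 70.21 h.
Leg 3: γ = 1/√(1 − (21/29)²) = 29/20 = 1.450; Δt_3 = 1.450 × 41.5 = 60.18 h.
Total: 57.74 + 70.21 + 60.18 h.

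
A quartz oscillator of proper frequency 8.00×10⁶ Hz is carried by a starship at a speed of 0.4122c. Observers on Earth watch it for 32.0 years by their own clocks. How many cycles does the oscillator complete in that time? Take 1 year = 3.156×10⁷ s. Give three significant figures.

γ = 1/√(1 − 0.4122²) = 1/√0.8301 = 1.098
During 32.0 years of lab time, the oscillator's proper time advances by τ = Δt/γ = 32.0/1.098 = 29.15 years = 9.201×10⁸ s.
N = f × τ = 8.00×10⁶ × 9.201×10⁸ = 7.361×10¹⁵.

N = 7.36×10¹⁵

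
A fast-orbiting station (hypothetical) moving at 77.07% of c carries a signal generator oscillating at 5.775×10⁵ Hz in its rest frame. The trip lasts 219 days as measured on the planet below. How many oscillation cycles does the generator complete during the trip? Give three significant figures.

β = 0.7707; γ = 1/√(1 − 0.7707²) = 1/√0.4060 = 1.569
The oscillator's own cycle count is N = f × τ where τ is the proper time aboard the station. τ = Δt/γ = 219/1.569 = 139.5 days = 1.206×10⁷ s.
N = 5.775×10⁵ × 1.206×10⁷ = 6.963×10¹².

N = 6.96×10¹²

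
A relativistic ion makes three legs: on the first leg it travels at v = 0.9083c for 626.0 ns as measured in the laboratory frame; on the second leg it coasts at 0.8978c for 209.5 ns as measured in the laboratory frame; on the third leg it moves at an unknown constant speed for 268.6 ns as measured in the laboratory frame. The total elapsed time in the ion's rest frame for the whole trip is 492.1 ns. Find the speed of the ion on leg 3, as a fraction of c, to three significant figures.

β = 0.858

Leg 1: γ = 1/√(1 − 0.9083²) = 1/√0.1750 = 2.391; τ_1 = 626.0/2.391 = 261.9 ns.
Leg 2: γ = 1/√(1 − 0.8978²) = 1/√0.1940 = 2.271; τ_2 = 209.5/2.271 = 92.26 ns.
Leg 3: speed unknown; τ_3 = 268.6/γ_3.
Total proper time: 261.9 + 92.26 + τ_3 = 492.1, so τ_3 = 492.1 − 354.1 = 138.0 ns.
γ_3 = 268.6/138.0 = 1.947; β = √(1 − 1/γ²) = √0.7362.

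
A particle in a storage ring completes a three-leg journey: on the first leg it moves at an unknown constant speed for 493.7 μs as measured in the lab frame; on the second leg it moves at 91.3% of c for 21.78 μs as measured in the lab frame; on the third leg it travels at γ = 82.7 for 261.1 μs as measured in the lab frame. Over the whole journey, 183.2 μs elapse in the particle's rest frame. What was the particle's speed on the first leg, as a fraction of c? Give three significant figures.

Leg 1: speed unknown; τ_1 = 493.7/γ_1.
Leg 2: β = 0.913; γ = 1/√(1 − 0.913²) = 1/√0.1664 = 2.451; τ_2 = 21.78/2.451 = 8.885 μs.
Leg 3: γ = 82.7; τ_3 = 261.1/82.70 = 3.157 μs.
Total proper time: τ_1 + 8.885 + 3.157 = 183.2, so τ_1 = 183.2 − 12.04 = 171.2 μs.
γ_1 = 493.7/171.2 = 2.884; β = √(1 − 1/γ²) = √0.8798.

β = 0.938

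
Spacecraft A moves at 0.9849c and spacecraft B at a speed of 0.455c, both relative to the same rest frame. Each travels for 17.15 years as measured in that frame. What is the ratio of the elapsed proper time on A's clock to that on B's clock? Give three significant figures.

τ_A/τ_B = 0.194

A: γ = 1/√(1 − 0.9849²) = 1/√0.02997 = 5.776. B: γ = 1/√(1 − 0.455²) = 1/√0.7930 = 1.123.
τ_A/τ_B = γ_B/γ_A = 1.123/5.776 = 0.1944, so τ_A/τ_B = 0.1944.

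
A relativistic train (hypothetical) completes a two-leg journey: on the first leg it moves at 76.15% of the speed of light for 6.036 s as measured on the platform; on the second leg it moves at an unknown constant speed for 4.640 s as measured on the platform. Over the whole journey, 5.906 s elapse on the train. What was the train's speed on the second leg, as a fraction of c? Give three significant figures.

Leg 1: β = 0.7615; γ = 1/√(1 − 0.7615²) = 1/√0.4201 = 1.543; τ_1 = 6.036/1.543 = 3.912 s.
Leg 2: speed unknown; τ_2 = 4.640/γ_2.
Total proper time: 3.912 + τ_2 = 5.906, so τ_2 = 5.906 − 3.912 = 1.994 s.
γ_2 = 4.640/1.994 = 2.327; β = √(1 − 1/γ²) = √0.8154.

β = 0.903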